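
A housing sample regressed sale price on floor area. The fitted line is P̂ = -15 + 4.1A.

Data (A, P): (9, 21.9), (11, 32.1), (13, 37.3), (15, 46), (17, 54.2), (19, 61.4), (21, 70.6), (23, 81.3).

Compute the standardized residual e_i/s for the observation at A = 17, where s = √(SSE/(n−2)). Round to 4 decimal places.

-0.3536

A=9: P̂ = -15 + 4.1·9 = 21.9; e = 21.9 − 21.9 = 0
A=11: P̂ = -15 + 4.1·11 = 30.1; e = 32.1 − 30.1 = 2
A=13: P̂ = -15 + 4.1·13 = 38.3; e = 37.3 − 38.3 = -1
A=15: P̂ = -15 + 4.1·15 = 46.5; e = 46 − 46.5 = -0.5
A=17: P̂ = -15 + 4.1·17 = 54.7; e = 54.2 − 54.7 = -0.5
A=19: P̂ = -15 + 4.1·19 = 62.9; e = 61.4 − 62.9 = -1.5
A=21: P̂ = -15 + 4.1·21 = 71.1; e = 70.6 − 71.1 = -0.5
A=23: P̂ = -15 + 4.1·23 = 79.3; e = 81.3 − 79.3 = 2
SSE = 0 + 4 + 1 + 0.25 + 0.25 + 2.25 + 0.25 + 4 = 12
s = √(12/6) = 1.41421
e/s = -0.5 / 1.41421 = -0.3536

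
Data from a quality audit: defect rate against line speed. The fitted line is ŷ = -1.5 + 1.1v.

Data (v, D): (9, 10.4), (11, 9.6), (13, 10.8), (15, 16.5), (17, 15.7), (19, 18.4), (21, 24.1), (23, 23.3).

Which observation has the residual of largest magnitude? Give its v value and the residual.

v = 21, r = 2.5

v=9: ŷ = -1.5 + 1.1·9 = 8.4; r = 10.4 − 8.4 = 2
v=11: ŷ = -1.5 + 1.1·11 = 10.6; r = 9.6 − 10.6 = -1
v=13: ŷ = -1.5 + 1.1·13 = 12.8; r = 10.8 − 12.8 = -2
v=15: ŷ = -1.5 + 1.1·15 = 15; r = 16.5 − 15 = 1.5
v=17: ŷ = -1.5 + 1.1·17 = 17.2; r = 15.7 − 17.2 = -1.5
v=19: ŷ = -1.5 + 1.1·19 = 19.4; r = 18.4 − 19.4 = -1
v=21: ŷ = -1.5 + 1.1·21 = 21.6; r = 24.1 − 21.6 = 2.5
v=23: ŷ = -1.5 + 1.1·23 = 23.8; r = 23.3 − 23.8 = -0.5
Largest |r| is 2.5 at v = 21, residual 2.5.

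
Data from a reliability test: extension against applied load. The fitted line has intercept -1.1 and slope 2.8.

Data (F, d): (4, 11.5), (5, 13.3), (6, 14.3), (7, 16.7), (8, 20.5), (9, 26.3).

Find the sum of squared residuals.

F=4: ŷ = -1.1 + 2.8·4 = 10.1; r = 11.5 − 10.1 = 1.4
F=5: ŷ = -1.1 + 2.8·5 = 12.9; r = 13.3 − 12.9 = 0.4
F=6: ŷ = -1.1 + 2.8·6 = 15.7; r = 14.3 − 15.7 = -1.4
F=7: ŷ = -1.1 + 2.8·7 = 18.5; r = 16.7 − 18.5 = -1.8
F=8: ŷ = -1.1 + 2.8·8 = 21.3; r = 20.5 − 21.3 = -0.8
F=9: ŷ = -1.1 + 2.8·9 = 24.1; r = 26.3 − 24.1 = 2.2
SSE = 1.96 + 0.16 + 1.96 + 3.24 + 0.64 + 4.84 = 12.8

SSE = 12.8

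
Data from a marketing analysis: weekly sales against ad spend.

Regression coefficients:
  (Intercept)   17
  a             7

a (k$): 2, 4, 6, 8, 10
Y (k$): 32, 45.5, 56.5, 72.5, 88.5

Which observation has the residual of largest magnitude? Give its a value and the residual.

a=2: Ŷ = 17 + 7·2 = 31; r = 32 − 31 = 1
a=4: Ŷ = 17 + 7·4 = 45; r = 45.5 − 45 = 0.5
a=6: Ŷ = 17 + 7·6 = 59; r = 56.5 − 59 = -2.5
a=8: Ŷ = 17 + 7·8 = 73; r = 72.5 − 73 = -0.5
a=10: Ŷ = 17 + 7·10 = 87; r = 88.5 − 87 = 1.5
Largest |r| is 2.5 at a = 6, residual -2.5.

a = 6, r = -2.5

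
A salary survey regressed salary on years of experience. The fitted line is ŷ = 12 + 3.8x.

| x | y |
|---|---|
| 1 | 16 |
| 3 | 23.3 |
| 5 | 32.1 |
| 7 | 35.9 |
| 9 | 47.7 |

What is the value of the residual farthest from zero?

x=1: ŷ = 12 + 3.8·1 = 15.8; e = 16 − 15.8 = 0.2
x=3: ŷ = 12 + 3.8·3 = 23.4; e = 23.3 − 23.4 = -0.1
x=5: ŷ = 12 + 3.8·5 = 31; e = 32.1 − 31 = 1.1
x=7: ŷ = 12 + 3.8·7 = 38.6; e = 35.9 − 38.6 = -2.7
x=9: ŷ = 12 + 3.8·9 = 46.2; e = 47.7 − 46.2 = 1.5
Largest |e| is 2.7 at x = 7, residual -2.7.

e = -2.7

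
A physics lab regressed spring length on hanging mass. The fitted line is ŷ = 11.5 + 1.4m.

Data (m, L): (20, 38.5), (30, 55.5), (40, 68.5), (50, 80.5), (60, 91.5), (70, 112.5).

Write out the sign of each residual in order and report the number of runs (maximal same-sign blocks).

m=20: ŷ = 11.5 + 1.4·20 = 39.5; r = 38.5 − 39.5 = -1
m=30: ŷ = 11.5 + 1.4·30 = 53.5; r = 55.5 − 53.5 = 2
m=40: ŷ = 11.5 + 1.4·40 = 67.5; r = 68.5 − 67.5 = 1
m=50: ŷ = 11.5 + 1.4·50 = 81.5; r = 80.5 − 81.5 = -1
m=60: ŷ = 11.5 + 1.4·60 = 95.5; r = 91.5 − 95.5 = -4
m=70: ŷ = 11.5 + 1.4·70 = 109.5; r = 112.5 − 109.5 = 3
Signs: − + + − − +
Runs: −×1, +×2, −×2, +×1 → 4

4 runs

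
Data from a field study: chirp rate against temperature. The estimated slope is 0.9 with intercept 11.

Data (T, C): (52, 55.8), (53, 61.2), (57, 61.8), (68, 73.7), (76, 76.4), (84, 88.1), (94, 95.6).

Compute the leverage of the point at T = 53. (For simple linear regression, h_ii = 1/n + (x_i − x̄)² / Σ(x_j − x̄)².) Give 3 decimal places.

h = 0.307

T̄ = (52 + 53 + 57 + 68 + 76 + 84 + 94)/7 = 69.1429
Σ(T − T̄)² = 293.878 + 260.592 + 147.449 + 1.30612 + 47.0204 + 220.735 + 617.878 = 1588.86
h = 1/7 + (-16.1429)²/1588.86 = 0.142857 + 0.164012 = 0.307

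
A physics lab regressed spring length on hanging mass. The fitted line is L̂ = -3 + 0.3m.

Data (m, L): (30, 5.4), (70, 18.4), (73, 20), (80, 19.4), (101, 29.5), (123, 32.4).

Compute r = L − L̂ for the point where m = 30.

L̂ = -3 + 0.3·30 = 6
r = 5.4 − 6 = -0.6

r = -0.6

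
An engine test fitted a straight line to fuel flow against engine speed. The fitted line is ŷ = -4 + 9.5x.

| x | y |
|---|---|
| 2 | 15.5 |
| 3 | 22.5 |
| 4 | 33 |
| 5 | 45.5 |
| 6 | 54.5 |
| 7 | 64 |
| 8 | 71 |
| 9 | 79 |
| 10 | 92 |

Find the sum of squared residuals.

SSE = 22

x=2: ŷ = -4 + 9.5·2 = 15; e = 15.5 − 15 = 0.5
x=3: ŷ = -4 + 9.5·3 = 24.5; e = 22.5 − 24.5 = -2
x=4: ŷ = -4 + 9.5·4 = 34; e = 33 − 34 = -1
x=5: ŷ = -4 + 9.5·5 = 43.5; e = 45.5 − 43.5 = 2
x=6: ŷ = -4 + 9.5·6 = 53; e = 54.5 − 53 = 1.5
x=7: ŷ = -4 + 9.5·7 = 62.5; e = 64 − 62.5 = 1.5
x=8: ŷ = -4 + 9.5·8 = 72; e = 71 − 72 = -1
x=9: ŷ = -4 + 9.5·9 = 81.5; e = 79 − 81.5 = -2.5
x=10: ŷ = -4 + 9.5·10 = 91; e = 92 − 91 = 1
SSE = 0.25 + 4 + 1 + 4 + 2.25 + 2.25 + 1 + 6.25 + 1 = 22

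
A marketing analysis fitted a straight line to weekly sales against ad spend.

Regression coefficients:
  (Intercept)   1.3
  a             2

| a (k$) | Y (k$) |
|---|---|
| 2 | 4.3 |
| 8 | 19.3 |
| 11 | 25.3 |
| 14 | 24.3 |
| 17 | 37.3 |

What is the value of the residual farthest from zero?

e = -5

a=2: ŷ = 1.3 + 2·2 = 5.3; e = 4.3 − 5.3 = -1
a=8: ŷ = 1.3 + 2·8 = 17.3; e = 19.3 − 17.3 = 2
a=11: ŷ = 1.3 + 2·11 = 23.3; e = 25.3 − 23.3 = 2
a=14: ŷ = 1.3 + 2·14 = 29.3; e = 24.3 − 29.3 = -5
a=17: ŷ = 1.3 + 2·17 = 35.3; e = 37.3 − 35.3 = 2
Largest |e| is 5 at a = 14, residual -5.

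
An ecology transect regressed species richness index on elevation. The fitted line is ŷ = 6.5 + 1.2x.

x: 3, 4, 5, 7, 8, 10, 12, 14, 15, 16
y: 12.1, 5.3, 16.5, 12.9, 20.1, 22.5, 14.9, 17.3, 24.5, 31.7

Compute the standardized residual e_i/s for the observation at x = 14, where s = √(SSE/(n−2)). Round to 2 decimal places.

-1.20

x=3: ŷ = 6.5 + 1.2·3 = 10.1; e = 12.1 − 10.1 = 2
x=4: ŷ = 6.5 + 1.2·4 = 11.3; e = 5.3 − 11.3 = -6
x=5: ŷ = 6.5 + 1.2·5 = 12.5; e = 16.5 − 12.5 = 4
x=7: ŷ = 6.5 + 1.2·7 = 14.9; e = 12.9 − 14.9 = -2
x=8: ŷ = 6.5 + 1.2·8 = 16.1; e = 20.1 − 16.1 = 4
x=10: ŷ = 6.5 + 1.2·10 = 18.5; e = 22.5 − 18.5 = 4
x=12: ŷ = 6.5 + 1.2·12 = 20.9; e = 14.9 − 20.9 = -6
x=14: ŷ = 6.5 + 1.2·14 = 23.3; e = 17.3 − 23.3 = -6
x=15: ŷ = 6.5 + 1.2·15 = 24.5; e = 24.5 − 24.5 = 0
x=16: ŷ = 6.5 + 1.2·16 = 25.7; e = 31.7 − 25.7 = 6
SSE = 4 + 36 + 16 + 4 + 16 + 16 + 36 + 36 + 0 + 36 = 200
s = √(200/8) = 5
e/s = -6 / 5 = -1.20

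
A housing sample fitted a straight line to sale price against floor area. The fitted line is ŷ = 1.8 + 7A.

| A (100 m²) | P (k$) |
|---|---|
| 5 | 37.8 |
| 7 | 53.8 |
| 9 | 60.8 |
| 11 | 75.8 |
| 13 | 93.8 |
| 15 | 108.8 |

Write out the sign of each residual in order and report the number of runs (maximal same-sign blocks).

A=5: ŷ = 1.8 + 7·5 = 36.8; r = 37.8 − 36.8 = 1
A=7: ŷ = 1.8 + 7·7 = 50.8; r = 53.8 − 50.8 = 3
A=9: ŷ = 1.8 + 7·9 = 64.8; r = 60.8 − 64.8 = -4
A=11: ŷ = 1.8 + 7·11 = 78.8; r = 75.8 − 78.8 = -3
A=13: ŷ = 1.8 + 7·13 = 92.8; r = 93.8 − 92.8 = 1
A=15: ŷ = 1.8 + 7·15 = 106.8; r = 108.8 − 106.8 = 2
Signs: + + − − + +
Runs: +×2, −×2, +×2 → 3

3 runs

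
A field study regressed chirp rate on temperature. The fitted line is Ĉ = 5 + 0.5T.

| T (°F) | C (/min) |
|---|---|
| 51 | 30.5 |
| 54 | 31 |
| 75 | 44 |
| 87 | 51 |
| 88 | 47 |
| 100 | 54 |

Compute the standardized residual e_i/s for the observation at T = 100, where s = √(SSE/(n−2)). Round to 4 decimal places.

-0.5252

T=51: Ĉ = 5 + 0.5·51 = 30.5; e = 30.5 − 30.5 = 0
T=54: Ĉ = 5 + 0.5·54 = 32; e = 31 − 32 = -1
T=75: Ĉ = 5 + 0.5·75 = 42.5; e = 44 − 42.5 = 1.5
T=87: Ĉ = 5 + 0.5·87 = 48.5; e = 51 − 48.5 = 2.5
T=88: Ĉ = 5 + 0.5·88 = 49; e = 47 − 49 = -2
T=100: Ĉ = 5 + 0.5·100 = 55; e = 54 − 55 = -1
SSE = 0 + 1 + 2.25 + 6.25 + 4 + 1 = 14.5
s = √(14.5/4) = 1.90394
e/s = -1 / 1.90394 = -0.5252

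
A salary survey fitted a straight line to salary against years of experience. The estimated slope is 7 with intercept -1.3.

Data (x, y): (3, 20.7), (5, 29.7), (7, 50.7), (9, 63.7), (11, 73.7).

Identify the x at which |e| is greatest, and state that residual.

x = 5, e = -4

x=3: ŷ = -1.3 + 7·3 = 19.7; e = 20.7 − 19.7 = 1
x=5: ŷ = -1.3 + 7·5 = 33.7; e = 29.7 − 33.7 = -4
x=7: ŷ = -1.3 + 7·7 = 47.7; e = 50.7 − 47.7 = 3
x=9: ŷ = -1.3 + 7·9 = 61.7; e = 63.7 − 61.7 = 2
x=11: ŷ = -1.3 + 7·11 = 75.7; e = 73.7 − 75.7 = -2
Largest |e| is 4 at x = 5, residual -4.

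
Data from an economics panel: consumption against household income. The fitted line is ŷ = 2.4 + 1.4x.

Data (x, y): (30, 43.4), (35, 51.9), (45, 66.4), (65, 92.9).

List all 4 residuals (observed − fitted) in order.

-1, 0.5, 1, -0.5

x=30: ŷ = 2.4 + 1.4·30 = 44.4; e = 43.4 − 44.4 = -1
x=35: ŷ = 2.4 + 1.4·35 = 51.4; e = 51.9 − 51.4 = 0.5
x=45: ŷ = 2.4 + 1.4·45 = 65.4; e = 66.4 − 65.4 = 1
x=65: ŷ = 2.4 + 1.4·65 = 93.4; e = 92.9 − 93.4 = -0.5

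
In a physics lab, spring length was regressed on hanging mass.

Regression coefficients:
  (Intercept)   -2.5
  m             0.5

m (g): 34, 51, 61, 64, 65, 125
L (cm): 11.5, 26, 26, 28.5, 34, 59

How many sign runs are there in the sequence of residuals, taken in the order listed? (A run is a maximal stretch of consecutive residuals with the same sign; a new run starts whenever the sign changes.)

m=34: ŷ = -2.5 + 0.5·34 = 14.5; e = 11.5 − 14.5 = -3
m=51: ŷ = -2.5 + 0.5·51 = 23; e = 26 − 23 = 3
m=61: ŷ = -2.5 + 0.5·61 = 28; e = 26 − 28 = -2
m=64: ŷ = -2.5 + 0.5·64 = 29.5; e = 28.5 − 29.5 = -1
m=65: ŷ = -2.5 + 0.5·65 = 30; e = 34 − 30 = 4
m=125: ŷ = -2.5 + 0.5·125 = 60; e = 59 − 60 = -1
Signs: − + − − + −
Runs: −×1, +×1, −×2, +×1, −×1 → 5

5 runs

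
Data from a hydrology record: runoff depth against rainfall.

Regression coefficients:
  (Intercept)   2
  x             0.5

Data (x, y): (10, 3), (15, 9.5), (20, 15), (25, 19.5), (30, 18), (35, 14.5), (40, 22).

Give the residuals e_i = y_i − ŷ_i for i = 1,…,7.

x=10: ŷ = 2 + 0.5·10 = 7; e = 3 − 7 = -4
x=15: ŷ = 2 + 0.5·15 = 9.5; e = 9.5 − 9.5 = 0
x=20: ŷ = 2 + 0.5·20 = 12; e = 15 − 12 = 3
x=25: ŷ = 2 + 0.5·25 = 14.5; e = 19.5 − 14.5 = 5
x=30: ŷ = 2 + 0.5·30 = 17; e = 18 − 17 = 1
x=35: ŷ = 2 + 0.5·35 = 19.5; e = 14.5 − 19.5 = -5
x=40: ŷ = 2 + 0.5·40 = 22; e = 22 − 22 = 0

-4, 0, 3, 5, 1, -5, 0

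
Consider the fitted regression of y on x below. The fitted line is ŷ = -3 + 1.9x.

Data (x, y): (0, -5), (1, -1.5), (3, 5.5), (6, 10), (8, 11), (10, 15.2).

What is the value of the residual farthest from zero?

r = 2.8

x=0: ŷ = -3 + 1.9·0 = -3; r = -5 − (-3) = -2
x=1: ŷ = -3 + 1.9·1 = -1.1; r = -1.5 − (-1.1) = -0.4
x=3: ŷ = -3 + 1.9·3 = 2.7; r = 5.5 − 2.7 = 2.8
x=6: ŷ = -3 + 1.9·6 = 8.4; r = 10 − 8.4 = 1.6
x=8: ŷ = -3 + 1.9·8 = 12.2; r = 11 − 12.2 = -1.2
x=10: ŷ = -3 + 1.9·10 = 16; r = 15.2 − 16 = -0.8
Largest |r| is 2.8 at x = 3, residual 2.8.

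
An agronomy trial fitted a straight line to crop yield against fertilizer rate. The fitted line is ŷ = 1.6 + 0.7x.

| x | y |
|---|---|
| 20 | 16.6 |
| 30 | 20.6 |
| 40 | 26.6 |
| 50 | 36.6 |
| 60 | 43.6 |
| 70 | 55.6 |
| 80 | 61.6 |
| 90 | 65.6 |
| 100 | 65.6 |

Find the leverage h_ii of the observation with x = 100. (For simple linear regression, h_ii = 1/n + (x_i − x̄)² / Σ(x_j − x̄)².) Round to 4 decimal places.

x̄ = (20 + 30 + 40 + 50 + 60 + 70 + 80 + 90 + 100)/9 = 60
Σ(x − x̄)² = 1600 + 900 + 400 + 100 + 0 + 100 + 400 + 900 + 1600 = 6000
h = 1/9 + (40)²/6000 = 0.111111 + 0.266667 = 0.3778

h = 0.3778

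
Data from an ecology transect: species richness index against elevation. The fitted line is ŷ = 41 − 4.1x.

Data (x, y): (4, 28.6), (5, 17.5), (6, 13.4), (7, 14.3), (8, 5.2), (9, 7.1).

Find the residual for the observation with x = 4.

ŷ = 41 − 4.1·4 = 24.6
e = 28.6 − 24.6 = 4

e = 4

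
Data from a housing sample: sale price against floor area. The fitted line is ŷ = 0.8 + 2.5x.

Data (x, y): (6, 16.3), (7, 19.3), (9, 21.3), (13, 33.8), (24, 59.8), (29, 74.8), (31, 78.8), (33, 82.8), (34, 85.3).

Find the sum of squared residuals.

x=6: ŷ = 0.8 + 2.5·6 = 15.8; e = 16.3 − 15.8 = 0.5
x=7: ŷ = 0.8 + 2.5·7 = 18.3; e = 19.3 − 18.3 = 1
x=9: ŷ = 0.8 + 2.5·9 = 23.3; e = 21.3 − 23.3 = -2
x=13: ŷ = 0.8 + 2.5·13 = 33.3; e = 33.8 − 33.3 = 0.5
x=24: ŷ = 0.8 + 2.5·24 = 60.8; e = 59.8 − 60.8 = -1
x=29: ŷ = 0.8 + 2.5·29 = 73.3; e = 74.8 − 73.3 = 1.5
x=31: ŷ = 0.8 + 2.5·31 = 78.3; e = 78.8 − 78.3 = 0.5
x=33: ŷ = 0.8 + 2.5·33 = 83.3; e = 82.8 − 83.3 = -0.5
x=34: ŷ = 0.8 + 2.5·34 = 85.8; e = 85.3 − 85.8 = -0.5
SSE = 0.25 + 1 + 4 + 0.25 + 1 + 2.25 + 0.25 + 0.25 + 0.25 = 9.5

SSE = 9.5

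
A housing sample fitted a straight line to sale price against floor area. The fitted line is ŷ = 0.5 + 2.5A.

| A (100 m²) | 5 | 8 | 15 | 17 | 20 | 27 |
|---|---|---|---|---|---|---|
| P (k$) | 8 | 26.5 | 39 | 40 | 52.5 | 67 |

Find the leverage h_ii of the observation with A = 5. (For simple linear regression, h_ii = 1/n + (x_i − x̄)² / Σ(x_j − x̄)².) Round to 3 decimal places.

h = 0.499

Ā = (5 + 8 + 15 + 17 + 20 + 27)/6 = 15.3333
Σ(A − Ā)² = 106.778 + 53.7778 + 0.111111 + 2.77778 + 21.7778 + 136.111 = 321.333
h = 1/6 + (-10.3333)²/321.333 = 0.166667 + 0.332296 = 0.499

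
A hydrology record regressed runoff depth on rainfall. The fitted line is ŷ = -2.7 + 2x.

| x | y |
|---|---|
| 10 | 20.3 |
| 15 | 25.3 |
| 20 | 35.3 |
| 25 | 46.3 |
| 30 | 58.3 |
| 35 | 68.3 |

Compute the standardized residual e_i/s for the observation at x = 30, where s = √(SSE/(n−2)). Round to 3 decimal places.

x=10: ŷ = -2.7 + 2·10 = 17.3; e = 20.3 − 17.3 = 3
x=15: ŷ = -2.7 + 2·15 = 27.3; e = 25.3 − 27.3 = -2
x=20: ŷ = -2.7 + 2·20 = 37.3; e = 35.3 − 37.3 = -2
x=25: ŷ = -2.7 + 2·25 = 47.3; e = 46.3 − 47.3 = -1
x=30: ŷ = -2.7 + 2·30 = 57.3; e = 58.3 − 57.3 = 1
x=35: ŷ = -2.7 + 2·35 = 67.3; e = 68.3 − 67.3 = 1
SSE = 9 + 4 + 4 + 1 + 1 + 1 = 20
s = √(20/4) = 2.23607
e/s = 1 / 2.23607 = 0.447

0.447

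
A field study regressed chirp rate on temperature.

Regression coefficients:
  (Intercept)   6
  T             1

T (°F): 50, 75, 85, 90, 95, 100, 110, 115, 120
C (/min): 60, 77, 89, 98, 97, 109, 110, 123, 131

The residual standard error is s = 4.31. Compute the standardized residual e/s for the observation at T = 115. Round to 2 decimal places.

ŷ = 6 + 115 = 121
e = 123 − 121 = 2
e/s = 2 / 4.31 = 0.46

0.46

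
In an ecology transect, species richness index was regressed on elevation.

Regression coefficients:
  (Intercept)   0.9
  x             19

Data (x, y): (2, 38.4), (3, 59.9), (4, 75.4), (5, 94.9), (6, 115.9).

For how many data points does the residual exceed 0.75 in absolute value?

4

x=2: ŷ = 0.9 + 19·2 = 38.9; e = 38.4 − 38.9 = -0.5
x=3: ŷ = 0.9 + 19·3 = 57.9; e = 59.9 − 57.9 = 2
x=4: ŷ = 0.9 + 19·4 = 76.9; e = 75.4 − 76.9 = -1.5
x=5: ŷ = 0.9 + 19·5 = 95.9; e = 94.9 − 95.9 = -1
x=6: ŷ = 0.9 + 19·6 = 114.9; e = 115.9 − 114.9 = 1
|e| > 0.75: x=3 (|e|=2), x=4 (|e|=1.5), x=5 (|e|=1), x=6 (|e|=1) → 4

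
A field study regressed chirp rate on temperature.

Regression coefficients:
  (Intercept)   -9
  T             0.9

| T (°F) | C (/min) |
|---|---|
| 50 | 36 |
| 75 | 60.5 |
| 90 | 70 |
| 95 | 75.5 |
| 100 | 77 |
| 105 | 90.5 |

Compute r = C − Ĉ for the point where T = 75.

Ĉ = -9 + 0.9·75 = 58.5
r = 60.5 − 58.5 = 2

r = 2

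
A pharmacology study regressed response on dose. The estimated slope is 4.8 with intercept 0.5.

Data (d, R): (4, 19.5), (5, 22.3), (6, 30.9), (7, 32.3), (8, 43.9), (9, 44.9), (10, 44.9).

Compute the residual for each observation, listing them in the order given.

-0.2, -2.2, 1.6, -1.8, 5, 1.2, -3.6

d=4: ŷ = 0.5 + 4.8·4 = 19.7; e = 19.5 − 19.7 = -0.2
d=5: ŷ = 0.5 + 4.8·5 = 24.5; e = 22.3 − 24.5 = -2.2
d=6: ŷ = 0.5 + 4.8·6 = 29.3; e = 30.9 − 29.3 = 1.6
d=7: ŷ = 0.5 + 4.8·7 = 34.1; e = 32.3 − 34.1 = -1.8
d=8: ŷ = 0.5 + 4.8·8 = 38.9; e = 43.9 − 38.9 = 5
d=9: ŷ = 0.5 + 4.8·9 = 43.7; e = 44.9 − 43.7 = 1.2
d=10: ŷ = 0.5 + 4.8·10 = 48.5; e = 44.9 − 48.5 = -3.6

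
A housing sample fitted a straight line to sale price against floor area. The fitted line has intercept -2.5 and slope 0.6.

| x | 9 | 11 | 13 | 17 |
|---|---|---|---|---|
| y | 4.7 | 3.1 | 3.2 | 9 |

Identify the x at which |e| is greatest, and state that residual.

x = 13, e = -2.1

x=9: ŷ = -2.5 + 0.6·9 = 2.9; e = 4.7 − 2.9 = 1.8
x=11: ŷ = -2.5 + 0.6·11 = 4.1; e = 3.1 − 4.1 = -1
x=13: ŷ = -2.5 + 0.6·13 = 5.3; e = 3.2 − 5.3 = -2.1
x=17: ŷ = -2.5 + 0.6·17 = 7.7; e = 9 − 7.7 = 1.3
Largest |e| is 2.1 at x = 13, residual -2.1.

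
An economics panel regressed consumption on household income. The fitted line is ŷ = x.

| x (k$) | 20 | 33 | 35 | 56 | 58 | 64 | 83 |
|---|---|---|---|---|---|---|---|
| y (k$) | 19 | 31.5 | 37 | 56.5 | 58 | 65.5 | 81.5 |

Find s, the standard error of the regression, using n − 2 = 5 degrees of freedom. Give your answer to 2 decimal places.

s = 1.55

x=20: ŷ = 20 = 20; r = 19 − 20 = -1
x=33: ŷ = 33 = 33; r = 31.5 − 33 = -1.5
x=35: ŷ = 35 = 35; r = 37 − 35 = 2
x=56: ŷ = 56 = 56; r = 56.5 − 56 = 0.5
x=58: ŷ = 58 = 58; r = 58 − 58 = 0
x=64: ŷ = 64 = 64; r = 65.5 − 64 = 1.5
x=83: ŷ = 83 = 83; r = 81.5 − 83 = -1.5
SSE = 1 + 2.25 + 4 + 0.25 + 0 + 2.25 + 2.25 = 12
s = √(12/5) = √2.4 ≈ 1.55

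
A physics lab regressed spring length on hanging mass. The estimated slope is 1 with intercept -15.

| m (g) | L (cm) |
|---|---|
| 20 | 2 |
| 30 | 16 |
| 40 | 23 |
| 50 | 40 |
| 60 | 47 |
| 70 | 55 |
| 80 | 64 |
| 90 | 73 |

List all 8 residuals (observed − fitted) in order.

-3, 1, -2, 5, 2, 0, -1, -2

m=20: ŷ = -15 + 20 = 5; r = 2 − 5 = -3
m=30: ŷ = -15 + 30 = 15; r = 16 − 15 = 1
m=40: ŷ = -15 + 40 = 25; r = 23 − 25 = -2
m=50: ŷ = -15 + 50 = 35; r = 40 − 35 = 5
m=60: ŷ = -15 + 60 = 45; r = 47 − 45 = 2
m=70: ŷ = -15 + 70 = 55; r = 55 − 55 = 0
m=80: ŷ = -15 + 80 = 65; r = 64 − 65 = -1
m=90: ŷ = -15 + 90 = 75; r = 73 − 75 = -2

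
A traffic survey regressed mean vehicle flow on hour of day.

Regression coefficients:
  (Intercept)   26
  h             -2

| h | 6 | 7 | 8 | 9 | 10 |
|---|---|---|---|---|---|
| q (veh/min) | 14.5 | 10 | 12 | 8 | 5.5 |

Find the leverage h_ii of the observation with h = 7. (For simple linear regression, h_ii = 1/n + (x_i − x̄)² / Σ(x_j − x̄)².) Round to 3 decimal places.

h̄ = (6 + 7 + 8 + 9 + 10)/5 = 8
Σ(h − h̄)² = 4 + 1 + 0 + 1 + 4 = 10
h = 1/5 + (-1)²/10 = 0.2 + 0.1 = 0.300

h = 0.300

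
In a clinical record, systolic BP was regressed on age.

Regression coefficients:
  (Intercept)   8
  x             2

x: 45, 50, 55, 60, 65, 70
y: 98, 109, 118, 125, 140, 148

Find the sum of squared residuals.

x=45: ŷ = 8 + 2·45 = 98; e = 98 − 98 = 0
x=50: ŷ = 8 + 2·50 = 108; e = 109 − 108 = 1
x=55: ŷ = 8 + 2·55 = 118; e = 118 − 118 = 0
x=60: ŷ = 8 + 2·60 = 128; e = 125 − 128 = -3
x=65: ŷ = 8 + 2·65 = 138; e = 140 − 138 = 2
x=70: ŷ = 8 + 2·70 = 148; e = 148 − 148 = 0
SSE = 0 + 1 + 0 + 9 + 4 + 0 = 14

SSE = 14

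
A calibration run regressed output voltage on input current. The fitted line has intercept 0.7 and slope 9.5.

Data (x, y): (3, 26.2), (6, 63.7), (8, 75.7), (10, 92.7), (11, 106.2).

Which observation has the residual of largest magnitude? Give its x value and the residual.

x=3: ŷ = 0.7 + 9.5·3 = 29.2; e = 26.2 − 29.2 = -3
x=6: ŷ = 0.7 + 9.5·6 = 57.7; e = 63.7 − 57.7 = 6
x=8: ŷ = 0.7 + 9.5·8 = 76.7; e = 75.7 − 76.7 = -1
x=10: ŷ = 0.7 + 9.5·10 = 95.7; e = 92.7 − 95.7 = -3
x=11: ŷ = 0.7 + 9.5·11 = 105.2; e = 106.2 − 105.2 = 1
Largest |e| is 6 at x = 6, residual 6.

x = 6, e = 6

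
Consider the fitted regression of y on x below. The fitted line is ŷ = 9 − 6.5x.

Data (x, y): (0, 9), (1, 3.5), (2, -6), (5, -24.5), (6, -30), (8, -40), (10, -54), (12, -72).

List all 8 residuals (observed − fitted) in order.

x=0: ŷ = 9 − 6.5·0 = 9; e = 9 − 9 = 0
x=1: ŷ = 9 − 6.5·1 = 2.5; e = 3.5 − 2.5 = 1
x=2: ŷ = 9 − 6.5·2 = -4; e = -6 − (-4) = -2
x=5: ŷ = 9 − 6.5·5 = -23.5; e = -24.5 − (-23.5) = -1
x=6: ŷ = 9 − 6.5·6 = -30; e = -30 − (-30) = 0
x=8: ŷ = 9 − 6.5·8 = -43; e = -40 − (-43) = 3
x=10: ŷ = 9 − 6.5·10 = -56; e = -54 − (-56) = 2
x=12: ŷ = 9 − 6.5·12 = -69; e = -72 − (-69) = -3

0, 1, -2, -1, 0, 3, 2, -3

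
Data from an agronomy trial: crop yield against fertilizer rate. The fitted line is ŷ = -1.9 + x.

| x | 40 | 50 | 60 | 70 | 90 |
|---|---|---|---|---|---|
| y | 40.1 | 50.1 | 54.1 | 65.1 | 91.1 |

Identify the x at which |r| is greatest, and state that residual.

x = 60, r = -4

x=40: ŷ = -1.9 + 40 = 38.1; r = 40.1 − 38.1 = 2
x=50: ŷ = -1.9 + 50 = 48.1; r = 50.1 − 48.1 = 2
x=60: ŷ = -1.9 + 60 = 58.1; r = 54.1 − 58.1 = -4
x=70: ŷ = -1.9 + 70 = 68.1; r = 65.1 − 68.1 = -3
x=90: ŷ = -1.9 + 90 = 88.1; r = 91.1 − 88.1 = 3
Largest |r| is 4 at x = 60, residual -4.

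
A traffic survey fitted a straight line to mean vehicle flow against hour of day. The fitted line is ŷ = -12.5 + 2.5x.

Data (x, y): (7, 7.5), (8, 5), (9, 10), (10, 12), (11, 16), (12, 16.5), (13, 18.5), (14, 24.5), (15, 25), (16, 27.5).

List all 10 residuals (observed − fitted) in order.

2.5, -2.5, 0, -0.5, 1, -1, -1.5, 2, 0, 0

x=7: ŷ = -12.5 + 2.5·7 = 5; e = 7.5 − 5 = 2.5
x=8: ŷ = -12.5 + 2.5·8 = 7.5; e = 5 − 7.5 = -2.5
x=9: ŷ = -12.5 + 2.5·9 = 10; e = 10 − 10 = 0
x=10: ŷ = -12.5 + 2.5·10 = 12.5; e = 12 − 12.5 = -0.5
x=11: ŷ = -12.5 + 2.5·11 = 15; e = 16 − 15 = 1
x=12: ŷ = -12.5 + 2.5·12 = 17.5; e = 16.5 − 17.5 = -1
x=13: ŷ = -12.5 + 2.5·13 = 20; e = 18.5 − 20 = -1.5
x=14: ŷ = -12.5 + 2.5·14 = 22.5; e = 24.5 − 22.5 = 2
x=15: ŷ = -12.5 + 2.5·15 = 25; e = 25 − 25 = 0
x=16: ŷ = -12.5 + 2.5·16 = 27.5; e = 27.5 − 27.5 = 0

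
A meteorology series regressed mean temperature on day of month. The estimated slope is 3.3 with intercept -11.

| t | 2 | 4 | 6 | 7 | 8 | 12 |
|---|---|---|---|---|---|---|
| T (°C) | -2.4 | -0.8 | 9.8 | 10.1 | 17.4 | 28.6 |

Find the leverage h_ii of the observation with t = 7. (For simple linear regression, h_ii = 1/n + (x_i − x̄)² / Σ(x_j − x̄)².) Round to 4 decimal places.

t̄ = (2 + 4 + 6 + 7 + 8 + 12)/6 = 6.5
Σ(t − t̄)² = 20.25 + 6.25 + 0.25 + 0.25 + 2.25 + 30.25 = 59.5
h = 1/6 + (0.5)²/59.5 = 0.166667 + 0.00420168 = 0.1709

h = 0.1709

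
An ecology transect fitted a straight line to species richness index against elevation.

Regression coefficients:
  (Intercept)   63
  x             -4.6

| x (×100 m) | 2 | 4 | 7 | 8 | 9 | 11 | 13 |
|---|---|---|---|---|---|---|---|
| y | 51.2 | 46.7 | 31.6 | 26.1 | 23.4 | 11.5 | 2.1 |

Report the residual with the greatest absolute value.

e = -2.6

x=2: ŷ = 63 − 4.6·2 = 53.8; e = 51.2 − 53.8 = -2.6
x=4: ŷ = 63 − 4.6·4 = 44.6; e = 46.7 − 44.6 = 2.1
x=7: ŷ = 63 − 4.6·7 = 30.8; e = 31.6 − 30.8 = 0.8
x=8: ŷ = 63 − 4.6·8 = 26.2; e = 26.1 − 26.2 = -0.1
x=9: ŷ = 63 − 4.6·9 = 21.6; e = 23.4 − 21.6 = 1.8
x=11: ŷ = 63 − 4.6·11 = 12.4; e = 11.5 − 12.4 = -0.9
x=13: ŷ = 63 − 4.6·13 = 3.2; e = 2.1 − 3.2 = -1.1
Largest |e| is 2.6 at x = 2, residual -2.6.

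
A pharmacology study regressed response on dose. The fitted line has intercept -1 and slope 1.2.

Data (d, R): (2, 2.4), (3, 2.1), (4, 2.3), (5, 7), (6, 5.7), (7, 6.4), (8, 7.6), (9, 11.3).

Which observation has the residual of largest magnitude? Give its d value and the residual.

d = 5, e = 2

d=2: R̂ = -1 + 1.2·2 = 1.4; e = 2.4 − 1.4 = 1
d=3: R̂ = -1 + 1.2·3 = 2.6; e = 2.1 − 2.6 = -0.5
d=4: R̂ = -1 + 1.2·4 = 3.8; e = 2.3 − 3.8 = -1.5
d=5: R̂ = -1 + 1.2·5 = 5; e = 7 − 5 = 2
d=6: R̂ = -1 + 1.2·6 = 6.2; e = 5.7 − 6.2 = -0.5
d=7: R̂ = -1 + 1.2·7 = 7.4; e = 6.4 − 7.4 = -1
d=8: R̂ = -1 + 1.2·8 = 8.6; e = 7.6 − 8.6 = -1
d=9: R̂ = -1 + 1.2·9 = 9.8; e = 11.3 − 9.8 = 1.5
Largest |e| is 2 at d = 5, residual 2.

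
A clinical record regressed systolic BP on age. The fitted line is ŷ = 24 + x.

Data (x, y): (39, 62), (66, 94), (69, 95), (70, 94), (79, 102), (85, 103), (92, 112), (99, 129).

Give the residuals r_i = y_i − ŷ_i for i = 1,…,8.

x=39: ŷ = 24 + 39 = 63; r = 62 − 63 = -1
x=66: ŷ = 24 + 66 = 90; r = 94 − 90 = 4
x=69: ŷ = 24 + 69 = 93; r = 95 − 93 = 2
x=70: ŷ = 24 + 70 = 94; r = 94 − 94 = 0
x=79: ŷ = 24 + 79 = 103; r = 102 − 103 = -1
x=85: ŷ = 24 + 85 = 109; r = 103 − 109 = -6
x=92: ŷ = 24 + 92 = 116; r = 112 − 116 = -4
x=99: ŷ = 24 + 99 = 123; r = 129 − 123 = 6

-1, 4, 2, 0, -1, -6, -4, 6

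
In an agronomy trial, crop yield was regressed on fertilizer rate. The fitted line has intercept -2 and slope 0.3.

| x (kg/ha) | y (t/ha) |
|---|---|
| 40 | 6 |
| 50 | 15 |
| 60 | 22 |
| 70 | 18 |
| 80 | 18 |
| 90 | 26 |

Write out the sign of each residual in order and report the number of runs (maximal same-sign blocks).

x=40: ŷ = -2 + 0.3·40 = 10; r = 6 − 10 = -4
x=50: ŷ = -2 + 0.3·50 = 13; r = 15 − 13 = 2
x=60: ŷ = -2 + 0.3·60 = 16; r = 22 − 16 = 6
x=70: ŷ = -2 + 0.3·70 = 19; r = 18 − 19 = -1
x=80: ŷ = -2 + 0.3·80 = 22; r = 18 − 22 = -4
x=90: ŷ = -2 + 0.3·90 = 25; r = 26 − 25 = 1
Signs: − + + − − +
Runs: −×1, +×2, −×2, +×1 → 4

4 runs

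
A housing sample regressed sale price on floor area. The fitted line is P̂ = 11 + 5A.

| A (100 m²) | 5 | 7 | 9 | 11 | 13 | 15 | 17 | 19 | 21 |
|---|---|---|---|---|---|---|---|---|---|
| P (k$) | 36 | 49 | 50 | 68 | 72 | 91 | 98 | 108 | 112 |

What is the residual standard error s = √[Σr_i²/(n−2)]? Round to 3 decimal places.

A=5: P̂ = 11 + 5·5 = 36; r = 36 − 36 = 0
A=7: P̂ = 11 + 5·7 = 46; r = 49 − 46 = 3
A=9: P̂ = 11 + 5·9 = 56; r = 50 − 56 = -6
A=11: P̂ = 11 + 5·11 = 66; r = 68 − 66 = 2
A=13: P̂ = 11 + 5·13 = 76; r = 72 − 76 = -4
A=15: P̂ = 11 + 5·15 = 86; r = 91 − 86 = 5
A=17: P̂ = 11 + 5·17 = 96; r = 98 − 96 = 2
A=19: P̂ = 11 + 5·19 = 106; r = 108 − 106 = 2
A=21: P̂ = 11 + 5·21 = 116; r = 112 − 116 = -4
SSE = 0 + 9 + 36 + 4 + 16 + 25 + 4 + 4 + 16 = 114
s = √(114/7) = √16.2857 ≈ 4.036

s = 4.036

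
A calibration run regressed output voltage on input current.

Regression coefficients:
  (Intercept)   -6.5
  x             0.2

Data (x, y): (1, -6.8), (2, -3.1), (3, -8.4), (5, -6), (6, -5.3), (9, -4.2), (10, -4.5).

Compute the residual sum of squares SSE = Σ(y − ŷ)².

x=1: ŷ = -6.5 + 0.2·1 = -6.3; e = -6.8 − (-6.3) = -0.5
x=2: ŷ = -6.5 + 0.2·2 = -6.1; e = -3.1 − (-6.1) = 3
x=3: ŷ = -6.5 + 0.2·3 = -5.9; e = -8.4 − (-5.9) = -2.5
x=5: ŷ = -6.5 + 0.2·5 = -5.5; e = -6 − (-5.5) = -0.5
x=6: ŷ = -6.5 + 0.2·6 = -5.3; e = -5.3 − (-5.3) = 0
x=9: ŷ = -6.5 + 0.2·9 = -4.7; e = -4.2 − (-4.7) = 0.5
x=10: ŷ = -6.5 + 0.2·10 = -4.5; e = -4.5 − (-4.5) = 0
SSE = 0.25 + 9 + 6.25 + 0.25 + 0 + 0.25 + 0 = 16

SSE = 16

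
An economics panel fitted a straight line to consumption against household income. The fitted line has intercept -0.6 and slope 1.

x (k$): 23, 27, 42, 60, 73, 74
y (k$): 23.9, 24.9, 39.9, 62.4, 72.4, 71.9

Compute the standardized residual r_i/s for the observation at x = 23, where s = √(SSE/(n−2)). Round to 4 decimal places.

x=23: ŷ = -0.6 + 23 = 22.4; r = 23.9 − 22.4 = 1.5
x=27: ŷ = -0.6 + 27 = 26.4; r = 24.9 − 26.4 = -1.5
x=42: ŷ = -0.6 + 42 = 41.4; r = 39.9 − 41.4 = -1.5
x=60: ŷ = -0.6 + 60 = 59.4; r = 62.4 − 59.4 = 3
x=73: ŷ = -0.6 + 73 = 72.4; r = 72.4 − 72.4 = 0
x=74: ŷ = -0.6 + 74 = 73.4; r = 71.9 − 73.4 = -1.5
SSE = 2.25 + 2.25 + 2.25 + 9 + 0 + 2.25 = 18
s = √(18/4) = 2.12132
r/s = 1.5 / 2.12132 = 0.7071

0.7071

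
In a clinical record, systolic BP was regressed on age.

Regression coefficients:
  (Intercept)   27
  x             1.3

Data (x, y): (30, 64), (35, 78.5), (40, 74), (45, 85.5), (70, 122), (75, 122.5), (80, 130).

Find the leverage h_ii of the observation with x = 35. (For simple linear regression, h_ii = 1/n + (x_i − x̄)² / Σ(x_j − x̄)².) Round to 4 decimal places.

h = 0.2762

x̄ = (30 + 35 + 40 + 45 + 70 + 75 + 80)/7 = 53.5714
Σ(x − x̄)² = 555.612 + 344.898 + 184.184 + 73.4694 + 269.898 + 459.184 + 698.469 = 2585.71
h = 1/7 + (-18.5714)²/2585.71 = 0.142857 + 0.133386 = 0.2762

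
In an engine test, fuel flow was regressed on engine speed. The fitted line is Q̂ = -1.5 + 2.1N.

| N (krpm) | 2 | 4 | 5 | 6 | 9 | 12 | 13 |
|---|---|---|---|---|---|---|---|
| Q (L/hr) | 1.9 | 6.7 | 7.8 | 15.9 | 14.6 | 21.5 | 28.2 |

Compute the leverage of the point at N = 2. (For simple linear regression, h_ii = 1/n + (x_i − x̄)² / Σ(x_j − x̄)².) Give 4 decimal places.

h = 0.4130

N̄ = (2 + 4 + 5 + 6 + 9 + 12 + 13)/7 = 7.28571
Σ(N − N̄)² = 27.9388 + 10.7959 + 5.22449 + 1.65306 + 2.93878 + 22.2245 + 32.6531 = 103.429
h = 1/7 + (-5.28571)²/103.429 = 0.142857 + 0.270126 = 0.4130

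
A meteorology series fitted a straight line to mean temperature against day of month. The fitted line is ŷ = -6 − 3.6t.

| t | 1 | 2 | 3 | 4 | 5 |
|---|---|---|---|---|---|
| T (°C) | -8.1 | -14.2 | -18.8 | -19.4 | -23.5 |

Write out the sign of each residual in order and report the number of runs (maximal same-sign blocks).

3 runs

t=1: ŷ = -6 − 3.6·1 = -9.6; e = -8.1 − (-9.6) = 1.5
t=2: ŷ = -6 − 3.6·2 = -13.2; e = -14.2 − (-13.2) = -1
t=3: ŷ = -6 − 3.6·3 = -16.8; e = -18.8 − (-16.8) = -2
t=4: ŷ = -6 − 3.6·4 = -20.4; e = -19.4 − (-20.4) = 1
t=5: ŷ = -6 − 3.6·5 = -24; e = -23.5 − (-24) = 0.5
Signs: + − − + +
Runs: +×1, −×2, +×2 → 3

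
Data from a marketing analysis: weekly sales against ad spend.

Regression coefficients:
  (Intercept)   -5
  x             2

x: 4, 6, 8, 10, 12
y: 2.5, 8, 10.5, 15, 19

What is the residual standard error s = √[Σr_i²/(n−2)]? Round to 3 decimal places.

s = 0.707

x=4: ŷ = -5 + 2·4 = 3; r = 2.5 − 3 = -0.5
x=6: ŷ = -5 + 2·6 = 7; r = 8 − 7 = 1
x=8: ŷ = -5 + 2·8 = 11; r = 10.5 − 11 = -0.5
x=10: ŷ = -5 + 2·10 = 15; r = 15 − 15 = 0
x=12: ŷ = -5 + 2·12 = 19; r = 19 − 19 = 0
SSE = 0.25 + 1 + 0.25 + 0 + 0 = 1.5
s = √(1.5/3) = √0.5 ≈ 0.707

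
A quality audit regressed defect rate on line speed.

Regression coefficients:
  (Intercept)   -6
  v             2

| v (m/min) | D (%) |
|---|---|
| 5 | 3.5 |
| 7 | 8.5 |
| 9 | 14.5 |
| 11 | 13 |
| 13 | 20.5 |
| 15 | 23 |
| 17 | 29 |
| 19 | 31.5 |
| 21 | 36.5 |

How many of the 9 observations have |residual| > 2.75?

1

v=5: ŷ = -6 + 2·5 = 4; e = 3.5 − 4 = -0.5
v=7: ŷ = -6 + 2·7 = 8; e = 8.5 − 8 = 0.5
v=9: ŷ = -6 + 2·9 = 12; e = 14.5 − 12 = 2.5
v=11: ŷ = -6 + 2·11 = 16; e = 13 − 16 = -3
v=13: ŷ = -6 + 2·13 = 20; e = 20.5 − 20 = 0.5
v=15: ŷ = -6 + 2·15 = 24; e = 23 − 24 = -1
v=17: ŷ = -6 + 2·17 = 28; e = 29 − 28 = 1
v=19: ŷ = -6 + 2·19 = 32; e = 31.5 − 32 = -0.5
v=21: ŷ = -6 + 2·21 = 36; e = 36.5 − 36 = 0.5
|e| > 2.75: v=11 (|e|=3) → 1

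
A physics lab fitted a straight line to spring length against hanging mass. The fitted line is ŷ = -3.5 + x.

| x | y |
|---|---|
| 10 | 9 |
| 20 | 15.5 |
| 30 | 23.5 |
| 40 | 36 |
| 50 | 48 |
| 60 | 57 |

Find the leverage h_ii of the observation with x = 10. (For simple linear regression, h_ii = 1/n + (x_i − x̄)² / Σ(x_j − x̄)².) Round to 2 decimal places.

h = 0.52

x̄ = (10 + 20 + 30 + 40 + 50 + 60)/6 = 35
Σ(x − x̄)² = 625 + 225 + 25 + 25 + 225 + 625 = 1750
h = 1/6 + (-25)²/1750 = 0.166667 + 0.357143 = 0.52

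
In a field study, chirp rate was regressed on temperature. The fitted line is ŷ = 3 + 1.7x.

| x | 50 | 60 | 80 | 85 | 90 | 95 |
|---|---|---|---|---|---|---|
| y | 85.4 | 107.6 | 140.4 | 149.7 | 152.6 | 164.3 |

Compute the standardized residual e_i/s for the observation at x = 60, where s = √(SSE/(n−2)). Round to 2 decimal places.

0.92

x=50: ŷ = 3 + 1.7·50 = 88; e = 85.4 − 88 = -2.6
x=60: ŷ = 3 + 1.7·60 = 105; e = 107.6 − 105 = 2.6
x=80: ŷ = 3 + 1.7·80 = 139; e = 140.4 − 139 = 1.4
x=85: ŷ = 3 + 1.7·85 = 147.5; e = 149.7 − 147.5 = 2.2
x=90: ŷ = 3 + 1.7·90 = 156; e = 152.6 − 156 = -3.4
x=95: ŷ = 3 + 1.7·95 = 164.5; e = 164.3 − 164.5 = -0.2
SSE = 6.76 + 6.76 + 1.96 + 4.84 + 11.56 + 0.04 = 31.92
s = √(31.92/4) = 2.82489
e/s = 2.6 / 2.82489 = 0.92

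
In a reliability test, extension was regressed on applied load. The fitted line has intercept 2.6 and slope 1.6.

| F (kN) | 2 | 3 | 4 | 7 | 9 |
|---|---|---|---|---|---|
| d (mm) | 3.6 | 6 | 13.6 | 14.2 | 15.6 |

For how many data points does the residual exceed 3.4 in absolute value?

1

F=2: ŷ = 2.6 + 1.6·2 = 5.8; e = 3.6 − 5.8 = -2.2
F=3: ŷ = 2.6 + 1.6·3 = 7.4; e = 6 − 7.4 = -1.4
F=4: ŷ = 2.6 + 1.6·4 = 9; e = 13.6 − 9 = 4.6
F=7: ŷ = 2.6 + 1.6·7 = 13.8; e = 14.2 − 13.8 = 0.4
F=9: ŷ = 2.6 + 1.6·9 = 17; e = 15.6 − 17 = -1.4
|e| > 3.4: F=4 (|e|=4.6) → 1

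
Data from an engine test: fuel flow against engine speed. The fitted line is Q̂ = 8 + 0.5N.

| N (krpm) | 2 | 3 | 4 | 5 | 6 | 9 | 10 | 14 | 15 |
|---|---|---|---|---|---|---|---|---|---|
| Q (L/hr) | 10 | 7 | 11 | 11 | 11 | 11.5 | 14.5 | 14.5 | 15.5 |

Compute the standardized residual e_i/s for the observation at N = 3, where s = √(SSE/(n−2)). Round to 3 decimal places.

-1.909

N=2: Q̂ = 8 + 0.5·2 = 9; e = 10 − 9 = 1
N=3: Q̂ = 8 + 0.5·3 = 9.5; e = 7 − 9.5 = -2.5
N=4: Q̂ = 8 + 0.5·4 = 10; e = 11 − 10 = 1
N=5: Q̂ = 8 + 0.5·5 = 10.5; e = 11 − 10.5 = 0.5
N=6: Q̂ = 8 + 0.5·6 = 11; e = 11 − 11 = 0
N=9: Q̂ = 8 + 0.5·9 = 12.5; e = 11.5 − 12.5 = -1
N=10: Q̂ = 8 + 0.5·10 = 13; e = 14.5 − 13 = 1.5
N=14: Q̂ = 8 + 0.5·14 = 15; e = 14.5 − 15 = -0.5
N=15: Q̂ = 8 + 0.5·15 = 15.5; e = 15.5 − 15.5 = 0
SSE = 1 + 6.25 + 1 + 0.25 + 0 + 1 + 2.25 + 0.25 + 0 = 12
s = √(12/7) = 1.30931
e/s = -2.5 / 1.30931 = -1.909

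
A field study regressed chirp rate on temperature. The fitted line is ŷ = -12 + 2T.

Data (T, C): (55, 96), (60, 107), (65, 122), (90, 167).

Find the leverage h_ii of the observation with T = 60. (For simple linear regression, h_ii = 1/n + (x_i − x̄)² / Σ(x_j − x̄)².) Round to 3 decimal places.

T̄ = (55 + 60 + 65 + 90)/4 = 67.5
Σ(T − T̄)² = 156.25 + 56.25 + 6.25 + 506.25 = 725
h = 1/4 + (-7.5)²/725 = 0.25 + 0.0775862 = 0.328

h = 0.328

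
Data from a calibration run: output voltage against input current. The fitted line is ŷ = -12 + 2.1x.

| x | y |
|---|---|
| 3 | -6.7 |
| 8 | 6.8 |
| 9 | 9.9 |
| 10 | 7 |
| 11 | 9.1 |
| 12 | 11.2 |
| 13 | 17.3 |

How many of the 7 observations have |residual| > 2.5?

1

x=3: ŷ = -12 + 2.1·3 = -5.7; e = -6.7 − (-5.7) = -1
x=8: ŷ = -12 + 2.1·8 = 4.8; e = 6.8 − 4.8 = 2
x=9: ŷ = -12 + 2.1·9 = 6.9; e = 9.9 − 6.9 = 3
x=10: ŷ = -12 + 2.1·10 = 9; e = 7 − 9 = -2
x=11: ŷ = -12 + 2.1·11 = 11.1; e = 9.1 − 11.1 = -2
x=12: ŷ = -12 + 2.1·12 = 13.2; e = 11.2 − 13.2 = -2
x=13: ŷ = -12 + 2.1·13 = 15.3; e = 17.3 − 15.3 = 2
|e| > 2.5: x=9 (|e|=3) → 1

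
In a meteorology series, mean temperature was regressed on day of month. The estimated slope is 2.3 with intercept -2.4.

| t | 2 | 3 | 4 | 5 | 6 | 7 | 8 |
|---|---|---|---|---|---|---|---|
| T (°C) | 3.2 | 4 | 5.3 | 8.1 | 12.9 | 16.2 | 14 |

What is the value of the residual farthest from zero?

e = 2.5

t=2: ŷ = -2.4 + 2.3·2 = 2.2; e = 3.2 − 2.2 = 1
t=3: ŷ = -2.4 + 2.3·3 = 4.5; e = 4 − 4.5 = -0.5
t=4: ŷ = -2.4 + 2.3·4 = 6.8; e = 5.3 − 6.8 = -1.5
t=5: ŷ = -2.4 + 2.3·5 = 9.1; e = 8.1 − 9.1 = -1
t=6: ŷ = -2.4 + 2.3·6 = 11.4; e = 12.9 − 11.4 = 1.5
t=7: ŷ = -2.4 + 2.3·7 = 13.7; e = 16.2 − 13.7 = 2.5
t=8: ŷ = -2.4 + 2.3·8 = 16; e = 14 − 16 = -2
Largest |e| is 2.5 at t = 7, residual 2.5.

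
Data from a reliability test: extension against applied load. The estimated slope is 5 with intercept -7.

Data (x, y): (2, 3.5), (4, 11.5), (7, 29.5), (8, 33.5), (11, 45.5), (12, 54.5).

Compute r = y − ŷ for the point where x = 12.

r = 1.5

ŷ = -7 + 5·12 = 53
r = 54.5 − 53 = 1.5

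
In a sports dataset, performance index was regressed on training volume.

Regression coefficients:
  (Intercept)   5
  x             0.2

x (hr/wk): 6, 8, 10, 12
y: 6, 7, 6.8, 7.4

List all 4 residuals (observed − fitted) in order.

-0.2, 0.4, -0.2, 0

x=6: ŷ = 5 + 0.2·6 = 6.2; e = 6 − 6.2 = -0.2
x=8: ŷ = 5 + 0.2·8 = 6.6; e = 7 − 6.6 = 0.4
x=10: ŷ = 5 + 0.2·10 = 7; e = 6.8 − 7 = -0.2
x=12: ŷ = 5 + 0.2·12 = 7.4; e = 7.4 − 7.4 = 0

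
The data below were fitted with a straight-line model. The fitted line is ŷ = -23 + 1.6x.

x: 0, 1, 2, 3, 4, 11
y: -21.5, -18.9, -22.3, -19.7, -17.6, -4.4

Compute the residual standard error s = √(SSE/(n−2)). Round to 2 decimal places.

x=0: ŷ = -23 + 1.6·0 = -23; r = -21.5 − (-23) = 1.5
x=1: ŷ = -23 + 1.6·1 = -21.4; r = -18.9 − (-21.4) = 2.5
x=2: ŷ = -23 + 1.6·2 = -19.8; r = -22.3 − (-19.8) = -2.5
x=3: ŷ = -23 + 1.6·3 = -18.2; r = -19.7 − (-18.2) = -1.5
x=4: ŷ = -23 + 1.6·4 = -16.6; r = -17.6 − (-16.6) = -1
x=11: ŷ = -23 + 1.6·11 = -5.4; r = -4.4 − (-5.4) = 1
SSE = 2.25 + 6.25 + 6.25 + 2.25 + 1 + 1 = 19
s = √(19/4) = √4.75 ≈ 2.18

s = 2.18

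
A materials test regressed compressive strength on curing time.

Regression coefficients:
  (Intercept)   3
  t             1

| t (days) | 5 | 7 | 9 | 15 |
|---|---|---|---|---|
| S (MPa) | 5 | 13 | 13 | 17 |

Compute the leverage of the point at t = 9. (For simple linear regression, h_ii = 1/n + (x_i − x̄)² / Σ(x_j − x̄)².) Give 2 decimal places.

h = 0.25

t̄ = (5 + 7 + 9 + 15)/4 = 9
Σ(t − t̄)² = 16 + 4 + 0 + 36 = 56
h = 1/4 + (0)²/56 = 0.25 + 0 = 0.25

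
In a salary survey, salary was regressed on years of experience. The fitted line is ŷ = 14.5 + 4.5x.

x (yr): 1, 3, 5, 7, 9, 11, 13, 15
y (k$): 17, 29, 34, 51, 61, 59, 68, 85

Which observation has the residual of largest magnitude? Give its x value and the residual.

x=1: ŷ = 14.5 + 4.5·1 = 19; e = 17 − 19 = -2
x=3: ŷ = 14.5 + 4.5·3 = 28; e = 29 − 28 = 1
x=5: ŷ = 14.5 + 4.5·5 = 37; e = 34 − 37 = -3
x=7: ŷ = 14.5 + 4.5·7 = 46; e = 51 − 46 = 5
x=9: ŷ = 14.5 + 4.5·9 = 55; e = 61 − 55 = 6
x=11: ŷ = 14.5 + 4.5·11 = 64; e = 59 − 64 = -5
x=13: ŷ = 14.5 + 4.5·13 = 73; e = 68 − 73 = -5
x=15: ŷ = 14.5 + 4.5·15 = 82; e = 85 − 82 = 3
Largest |e| is 6 at x = 9, residual 6.

x = 9, e = 6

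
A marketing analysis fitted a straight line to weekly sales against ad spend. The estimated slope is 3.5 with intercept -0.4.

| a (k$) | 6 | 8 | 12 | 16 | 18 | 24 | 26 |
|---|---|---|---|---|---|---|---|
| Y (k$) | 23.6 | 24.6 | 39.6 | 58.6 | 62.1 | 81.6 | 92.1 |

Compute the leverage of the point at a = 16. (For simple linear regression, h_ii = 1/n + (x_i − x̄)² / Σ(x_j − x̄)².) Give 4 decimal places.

ā = (6 + 8 + 12 + 16 + 18 + 24 + 26)/7 = 15.7143
Σ(a − ā)² = 94.3673 + 59.5102 + 13.7959 + 0.0816327 + 5.22449 + 68.6531 + 105.796 = 347.429
h = 1/7 + (0.285714)²/347.429 = 0.142857 + 0.000234962 = 0.1431

h = 0.1431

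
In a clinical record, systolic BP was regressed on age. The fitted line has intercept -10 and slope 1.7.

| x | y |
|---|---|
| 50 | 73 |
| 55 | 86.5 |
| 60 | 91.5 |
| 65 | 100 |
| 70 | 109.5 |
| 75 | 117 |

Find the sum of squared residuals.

x=50: ŷ = -10 + 1.7·50 = 75; e = 73 − 75 = -2
x=55: ŷ = -10 + 1.7·55 = 83.5; e = 86.5 − 83.5 = 3
x=60: ŷ = -10 + 1.7·60 = 92; e = 91.5 − 92 = -0.5
x=65: ŷ = -10 + 1.7·65 = 100.5; e = 100 − 100.5 = -0.5
x=70: ŷ = -10 + 1.7·70 = 109; e = 109.5 − 109 = 0.5
x=75: ŷ = -10 + 1.7·75 = 117.5; e = 117 − 117.5 = -0.5
SSE = 4 + 9 + 0.25 + 0.25 + 0.25 + 0.25 = 14

SSE = 14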